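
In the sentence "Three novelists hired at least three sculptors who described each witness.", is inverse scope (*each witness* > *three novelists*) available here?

No

Structurally, *each witness* is inside the relative clause *who described each witness* modifying *at least three sculptors*.
The relative clause forms an island for QR, so the quantifier is confined to the head noun's restrictor.
So *each witness* cannot raise high enough to outscope *three novelists*; only the surface ordering *three novelists* > *each witness* is available.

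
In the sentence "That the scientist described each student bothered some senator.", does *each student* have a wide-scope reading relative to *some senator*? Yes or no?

No

*each student* occurs within the sentential subject *that the scientist described each student*.
Sentential subjects are islands: a quantifier inside the subject clause cannot raise over the matrix predicate.
*each student* is confined to the island and cannot take scope over *some senator*.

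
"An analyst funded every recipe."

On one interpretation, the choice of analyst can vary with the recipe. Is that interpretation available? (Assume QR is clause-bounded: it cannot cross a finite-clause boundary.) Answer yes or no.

That reading corresponds to *every recipe* > *an analyst*.
*an analyst* and *every recipe* are co-arguments of the matrix verb, with nothing but a clause-internal boundary between them.
QR within a single clause is free, so the lower quantifier may take scope over the higher one.
So *every recipe* > *an analyst* is among the available readings.

Yes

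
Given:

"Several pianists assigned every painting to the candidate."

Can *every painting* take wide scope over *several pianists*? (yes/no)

*every painting* is the matrix object and *several pianists* the matrix subject; the two are clausemates.
No island intervenes, so both surface and inverse scope are derivable.
The sentence is scopally ambiguous between *several pianists* > *every painting* and *every painting* > *several pianists*.

Yes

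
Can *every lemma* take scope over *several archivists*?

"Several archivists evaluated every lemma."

*every lemma* and *several archivists* are in the same minimal clause.
QR within a single clause is free, so the lower quantifier may take scope over the higher one.

Yes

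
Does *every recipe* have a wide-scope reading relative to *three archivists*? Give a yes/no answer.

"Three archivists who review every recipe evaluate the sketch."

No

*every recipe* is embedded in the relative clause *who review every recipe*.
Quantifiers inside a relative clause are trapped there; the RC boundary blocks QR.
*every recipe* is confined to the island and cannot take scope over *three archivists*.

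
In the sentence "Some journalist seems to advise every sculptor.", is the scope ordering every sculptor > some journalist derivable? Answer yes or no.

The matrix predicate is a raising verb, whose infinitival complement is not a scope island — *every sculptor* can QR into the matrix clause.
No island intervenes, so both surface and inverse scope are derivable.
The sentence is scopally ambiguous between *some journalist* > *every sculptor* and *every sculptor* > *some journalist*.

Yes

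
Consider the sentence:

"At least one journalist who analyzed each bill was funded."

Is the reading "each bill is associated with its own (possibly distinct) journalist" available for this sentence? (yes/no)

That reading corresponds to *each bill* > *at least one journalist*.
*each bill* occurs within the relative clause *who analyzed each bill*.
A relative clause is a scope island — quantifier raising cannot cross its boundary.
So *each bill* cannot raise to a position above *at least one journalist*.
(Only the surface reading survives: one fixed journalist with respect to all the relevant bills.)

No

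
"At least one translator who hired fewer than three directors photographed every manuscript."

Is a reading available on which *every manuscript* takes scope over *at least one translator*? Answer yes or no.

Yes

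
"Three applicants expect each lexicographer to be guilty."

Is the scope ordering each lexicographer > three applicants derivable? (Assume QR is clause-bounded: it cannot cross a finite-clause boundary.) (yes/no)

Yes

This is an ECM construction: *each lexicographer* is the infinitival subject, Case-marked by the matrix verb, and the infinitive is transparent for QR.
QR within a single clause is free, so the lower quantifier may take scope over the higher one.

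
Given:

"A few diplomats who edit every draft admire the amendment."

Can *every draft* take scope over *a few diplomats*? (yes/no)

Structurally, *every draft* is inside the relative clause *who edit every draft*.
The relative clause forms an island for QR, so the quantifier is confined to the head noun's restrictor.
So the wide-scope reading for *every draft* is blocked.

No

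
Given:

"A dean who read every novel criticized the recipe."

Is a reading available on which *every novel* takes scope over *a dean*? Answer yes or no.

No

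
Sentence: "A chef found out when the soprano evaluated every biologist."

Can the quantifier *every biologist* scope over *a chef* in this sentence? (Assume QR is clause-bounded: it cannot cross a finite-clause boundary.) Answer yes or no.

Structurally, *every biologist* is inside the embedded question *when the soprano evaluated every biologist*.
Embedded wh-clauses are opaque for QR, so the quantifier stays inside the question.
There is no licit LF on which *every biologist* c-commands *a chef*.

No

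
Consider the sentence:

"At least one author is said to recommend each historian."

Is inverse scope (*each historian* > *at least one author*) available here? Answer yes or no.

Raising constructions are monoclausal for scope purposes; *each historian* is not separated from *at least one author* by any island.
No island intervenes, so both surface and inverse scope are derivable.

Yes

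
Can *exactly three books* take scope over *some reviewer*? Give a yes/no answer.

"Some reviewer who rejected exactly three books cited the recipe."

The target quantifier *exactly three books* is part of the relative clause *who rejected exactly three books*.
The relative clause forms an island for QR, so the quantifier is confined to the head noun's restrictor.
So *exactly three books* cannot raise to a position above *some reviewer*.

No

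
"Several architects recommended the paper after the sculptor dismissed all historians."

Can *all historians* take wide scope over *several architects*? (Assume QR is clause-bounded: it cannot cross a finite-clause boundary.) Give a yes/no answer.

No

*all historians* sits inside the adjunct clause *after the sculptor dismissed all historians*.
Adjuncts are opaque for quantifier raising; a quantifier in an adjunct stays inside it.
So *all historians* cannot raise high enough to outscope *several architects*; only the surface ordering *several architects* > *all historians* is available.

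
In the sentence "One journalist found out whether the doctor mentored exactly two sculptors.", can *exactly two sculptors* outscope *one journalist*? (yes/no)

*exactly two sculptors* occurs within the embedded question *whether the doctor mentored exactly two sculptors*.
Embedded wh-clauses are opaque for QR, so the quantifier stays inside the question.
So *exactly two sculptors* cannot raise high enough to outscope *one journalist*; only the surface ordering *one journalist* > *exactly two sculptors* is available.

No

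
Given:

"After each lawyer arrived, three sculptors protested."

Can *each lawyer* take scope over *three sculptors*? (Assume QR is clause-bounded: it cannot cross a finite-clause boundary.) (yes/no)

No

*each lawyer* sits inside the adjunct clause *after each lawyer arrived*.
Adjunct clauses are scope islands: a quantifier inside an adjunct cannot raise into the matrix clause.
*each lawyer* is confined to the island and cannot take scope over *three sculptors*.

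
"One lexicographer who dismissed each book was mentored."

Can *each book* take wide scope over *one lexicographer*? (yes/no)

No

*each book* occurs within the relative clause *who dismissed each book*.
The relative clause forms an island for QR, so the quantifier is confined to the head noun's restrictor.
So the wide-scope reading for *each book* is blocked.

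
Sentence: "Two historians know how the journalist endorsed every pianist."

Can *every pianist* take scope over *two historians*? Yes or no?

No

The target quantifier *every pianist* is part of the embedded question *how the journalist endorsed every pianist*.
QR across an interrogative CP boundary is ruled out as a wh-island violation.
There is no licit LF on which *every pianist* c-commands *two historians*.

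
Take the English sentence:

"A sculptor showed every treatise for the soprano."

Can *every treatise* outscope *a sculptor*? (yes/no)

Both DPs are arguments of the same predicate; there is no clause or island boundary between them.
Clause-internal QR can adjoin the lower DP above the subject, yielding the inverse reading.

Yes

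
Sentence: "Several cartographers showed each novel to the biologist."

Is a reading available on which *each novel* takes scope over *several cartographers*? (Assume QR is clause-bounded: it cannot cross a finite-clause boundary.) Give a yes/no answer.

Yes

Both DPs are arguments of the same predicate; there is no clause or island boundary between them.
With no island boundary between them, the object can take inverse scope over the subject via ordinary QR within the clause.
So *each novel* > *several cartographers* is among the available readings.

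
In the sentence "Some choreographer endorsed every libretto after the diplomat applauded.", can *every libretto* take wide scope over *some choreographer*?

Yes

Neither queried DP is inside the adjunct, so the adjunct-island constraint does not apply.
Ordinary QR to a clause-peripheral position gives the wide-scope LF for the lower DP.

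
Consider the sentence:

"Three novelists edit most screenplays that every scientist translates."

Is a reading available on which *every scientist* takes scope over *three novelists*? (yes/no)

Structurally, *every scientist* is inside the relative clause *that every scientist translates* modifying *most screenplays*.
The relative clause forms an island for QR, so the quantifier is confined to the head noun's restrictor.
So *every scientist* cannot raise high enough to outscope *three novelists*; only the surface ordering *three novelists* > *every scientist* is available.

No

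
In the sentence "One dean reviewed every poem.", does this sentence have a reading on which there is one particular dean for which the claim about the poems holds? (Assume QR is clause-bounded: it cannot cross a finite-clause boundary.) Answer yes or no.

That reading corresponds to *one dean* > *every poem*.
That is the surface-scope ordering, which is always one of the available readings — island constraints only ever restrict inverse scope.

Yes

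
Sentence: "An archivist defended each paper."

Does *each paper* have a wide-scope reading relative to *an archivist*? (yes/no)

Yes

Both DPs are arguments of the same predicate; there is no clause or island boundary between them.
Since no island is crossed, the inverse ordering is licensed alongside surface scope.
The sentence is scopally ambiguous between *an archivist* > *each paper* and *each paper* > *an archivist*.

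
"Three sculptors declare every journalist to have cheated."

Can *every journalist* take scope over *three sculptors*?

Yes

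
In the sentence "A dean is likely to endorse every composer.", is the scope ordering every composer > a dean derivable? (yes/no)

Raising constructions are monoclausal for scope purposes; *every composer* is not separated from *a dean* by any island.
With no island boundary between them, the object can take inverse scope over the subject via ordinary QR within the clause.
Both orderings are possible: *a dean* > *every composer* and *every composer* > *a dean*.

Yes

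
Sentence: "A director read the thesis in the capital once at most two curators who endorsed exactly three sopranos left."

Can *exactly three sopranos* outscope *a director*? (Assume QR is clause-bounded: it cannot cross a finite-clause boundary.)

The DP *exactly three sopranos* is contained in the relative clause *who endorsed exactly three sopranos*, which is itself inside the adjunct *once at most two curators who endorsed exactly three sopranos left*.
The quantifier would have to escape first the RC and then the adjunct — two independent island violations.
*exactly three sopranos* is confined to the island and cannot take scope over *a director*.
(Only the surface reading survives: one fixed director with respect to all the relevant sopranos.)

No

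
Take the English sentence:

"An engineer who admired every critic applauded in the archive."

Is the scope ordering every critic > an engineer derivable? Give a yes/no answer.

No

*every critic* sits inside the relative clause *who admired every critic*.
The relative clause forms an island for QR, so the quantifier is confined to the head noun's restrictor.
So the wide-scope reading for *every critic* is blocked.
(Only the surface reading survives: one fixed engineer with respect to all the relevant critics.)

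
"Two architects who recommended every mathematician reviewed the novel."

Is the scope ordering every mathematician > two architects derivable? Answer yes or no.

*every mathematician* is embedded in the relative clause *who recommended every mathematician*.
Quantifiers inside a relative clause are trapped there; the RC boundary blocks QR.
*every mathematician* > *two architects* would require crossing that boundary, which is illicit.

No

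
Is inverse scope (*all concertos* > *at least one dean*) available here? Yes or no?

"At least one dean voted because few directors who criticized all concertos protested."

No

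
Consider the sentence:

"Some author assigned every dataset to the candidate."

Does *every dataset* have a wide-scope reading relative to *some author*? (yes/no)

Yes

Both DPs are arguments of the same predicate; there is no clause or island boundary between them.
Clause-internal QR can adjoin the lower DP above the subject, yielding the inverse reading.
So *every dataset* > *some author* is among the available readings.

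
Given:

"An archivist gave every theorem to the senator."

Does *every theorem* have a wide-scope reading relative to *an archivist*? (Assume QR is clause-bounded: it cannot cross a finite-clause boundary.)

Both DPs are arguments of the same predicate; there is no clause or island boundary between them.
Ordinary QR to a clause-peripheral position gives the wide-scope LF for the lower DP.

Yes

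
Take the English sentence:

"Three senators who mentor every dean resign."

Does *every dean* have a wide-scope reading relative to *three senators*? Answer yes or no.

*every dean* sits inside the relative clause *who mentor every dean*.
QR out of a relative clause is ruled out by the relative-clause island constraint.
*every dean* > *three senators* would require crossing that boundary, which is illicit.

No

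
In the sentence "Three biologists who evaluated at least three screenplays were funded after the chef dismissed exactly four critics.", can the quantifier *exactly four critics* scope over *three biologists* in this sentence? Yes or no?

No

*exactly four critics* sits inside the adjunct clause *after the chef dismissed exactly four critics*.
Adverbial clauses are not L-marked, so they are barriers for QR — the quantifier cannot escape the adjunct.
There is no licit LF on which *exactly four critics* c-commands *three biologists*.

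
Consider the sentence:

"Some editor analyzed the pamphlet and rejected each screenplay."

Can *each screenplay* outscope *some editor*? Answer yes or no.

The target quantifier *each screenplay* is part of one conjunct of the coordinate structure (*rejected each screenplay*).
The Coordinate Structure Constraint blocks movement (including QR) out of a single conjunct.
So *each screenplay* cannot raise to a position above *some editor*.

No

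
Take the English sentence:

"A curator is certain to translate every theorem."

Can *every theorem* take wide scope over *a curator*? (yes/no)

Raising constructions are monoclausal for scope purposes; *every theorem* is not separated from *a curator* by any island.
With no island boundary between them, the object can take inverse scope over the subject via ordinary QR within the clause.
So *every theorem* > *a curator* is among the available readings.

Yes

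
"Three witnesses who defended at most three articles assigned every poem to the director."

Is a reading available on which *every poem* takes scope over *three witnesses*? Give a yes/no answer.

Although the sentence contains a relative clause (*who defended at most three articles*), *every poem* is outside it, in the matrix VP.
Ordinary QR to a clause-peripheral position gives the wide-scope LF for the lower DP.
The sentence is scopally ambiguous between *three witnesses* > *every poem* and *every poem* > *three witnesses*.

Yes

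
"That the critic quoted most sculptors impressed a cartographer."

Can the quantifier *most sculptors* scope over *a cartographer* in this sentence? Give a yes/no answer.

No

The target quantifier *most sculptors* is part of the sentential subject *that the critic quoted most sculptors*.
The subject-island constraint blocks QR out of a clausal subject.
*most sculptors* is confined to the island and cannot take scope over *a cartographer*.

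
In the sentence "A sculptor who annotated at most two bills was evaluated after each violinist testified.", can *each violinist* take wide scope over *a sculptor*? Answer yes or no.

*each violinist* sits inside the adjunct clause *after each violinist testified*.
Adjuncts are opaque for quantifier raising; a quantifier in an adjunct stays inside it.
The inverse ordering *each violinist* > *a sculptor* is therefore underivable.
(Only the surface reading survives: one fixed sculptor with respect to all the relevant violinists.)

No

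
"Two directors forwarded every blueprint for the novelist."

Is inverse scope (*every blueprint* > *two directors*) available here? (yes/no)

*two directors* and *every blueprint* are co-arguments of the matrix verb, with nothing but a clause-internal boundary between them.
QR within a single clause is free, so the lower quantifier may take scope over the higher one.

Yes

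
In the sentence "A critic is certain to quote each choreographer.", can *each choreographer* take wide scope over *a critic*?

Raising constructions are monoclausal for scope purposes; *each choreographer* is not separated from *a critic* by any island.
Clause-internal QR can adjoin the lower DP above the subject, yielding the inverse reading.

Yes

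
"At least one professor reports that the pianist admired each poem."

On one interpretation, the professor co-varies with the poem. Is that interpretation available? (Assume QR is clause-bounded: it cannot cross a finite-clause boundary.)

This is the *each poem* > *at least one professor* reading.
*each poem* sits inside the finite complement clause *that the pianist admired each poem*.
QR is clause-bounded, so the finite complement is a scope island for the embedded quantifier.
There is no licit LF on which *each poem* c-commands *at least one professor*.
(Only the surface reading survives: one fixed professor with respect to all the relevant poems.)

No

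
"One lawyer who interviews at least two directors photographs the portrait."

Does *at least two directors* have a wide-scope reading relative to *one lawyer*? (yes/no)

No

Structurally, *at least two directors* is inside the relative clause *who interviews at least two directors*.
The relative clause forms an island for QR, so the quantifier is confined to the head noun's restrictor.
*at least two directors* is confined to the island and cannot take scope over *one lawyer*.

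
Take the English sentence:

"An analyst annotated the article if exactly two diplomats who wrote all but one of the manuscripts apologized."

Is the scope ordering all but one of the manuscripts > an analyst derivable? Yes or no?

The DP *all but one of the manuscripts* is contained in the relative clause *who wrote all but one of the manuscripts*, which is itself inside the adjunct *if exactly two diplomats who wrote all but one of the manuscripts apologized*.
Nested islands: the RC island is itself inside an adjunct island, so wide scope is doubly excluded.
There is no licit LF on which *all but one of the manuscripts* c-commands *an analyst*.
(Only the surface reading survives: one fixed analyst with respect to all the relevant manuscripts.)

No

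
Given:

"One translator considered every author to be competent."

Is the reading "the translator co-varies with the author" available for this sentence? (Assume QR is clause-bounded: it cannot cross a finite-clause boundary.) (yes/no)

This is the *every author* > *one translator* reading.
ECM infinitives lack a CP barrier, so *every author* can QR over the matrix subject *one translator*.
QR within a single clause is free, so the lower quantifier may take scope over the higher one.

Yes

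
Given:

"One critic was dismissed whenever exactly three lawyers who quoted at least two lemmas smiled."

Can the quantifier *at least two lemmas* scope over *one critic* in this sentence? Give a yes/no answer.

No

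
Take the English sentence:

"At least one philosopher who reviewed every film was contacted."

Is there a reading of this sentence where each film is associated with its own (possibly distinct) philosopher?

No

The paraphrase describes the scope ordering *every film* > *at least one philosopher*.
The target quantifier *every film* is part of the relative clause *who reviewed every film*.
Relative clauses are scope islands: a quantifier cannot QR out of a relative clause to take scope in the matrix clause.
There is no licit LF on which *every film* c-commands *at least one philosopher*.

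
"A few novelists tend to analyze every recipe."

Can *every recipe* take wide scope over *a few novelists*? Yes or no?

Yes

Infinitival complements of raising predicates do not block QR; *every recipe* and *a few novelists* are effectively clausemates.
QR within a single clause is free, so the lower quantifier may take scope over the higher one.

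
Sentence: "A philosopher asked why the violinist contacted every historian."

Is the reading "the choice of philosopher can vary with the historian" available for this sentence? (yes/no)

No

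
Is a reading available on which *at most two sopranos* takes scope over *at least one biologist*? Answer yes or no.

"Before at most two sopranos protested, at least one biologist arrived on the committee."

The DP *at most two sopranos* is contained in the adjunct clause *before at most two sopranos protested*.
Adverbial clauses are not L-marked, so they are barriers for QR — the quantifier cannot escape the adjunct.
*at most two sopranos* is confined to the island and cannot take scope over *at least one biologist*.

No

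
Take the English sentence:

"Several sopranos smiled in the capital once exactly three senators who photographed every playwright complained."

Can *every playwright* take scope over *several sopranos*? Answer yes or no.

*every playwright* sits inside the relative clause *who photographed every playwright*, which is itself inside the adjunct *once exactly three senators who photographed every playwright complained*.
The quantifier would have to escape first the RC and then the adjunct — two independent island violations.
*every playwright* > *several sopranos* would require crossing that boundary, which is illicit.

No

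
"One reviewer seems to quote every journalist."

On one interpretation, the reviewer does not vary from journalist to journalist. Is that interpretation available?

Yes

That reading corresponds to *one reviewer* > *every journalist*.
Nothing needs to raise for *one reviewer* > *every journalist*, so no island constraint is at stake.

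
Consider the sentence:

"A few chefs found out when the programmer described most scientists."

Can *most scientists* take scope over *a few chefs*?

*most scientists* occurs within the embedded question *when the programmer described most scientists*.
The wh-island constraint blocks QR out of an embedded interrogative.
The inverse ordering *most scientists* > *a few chefs* is therefore underivable.

No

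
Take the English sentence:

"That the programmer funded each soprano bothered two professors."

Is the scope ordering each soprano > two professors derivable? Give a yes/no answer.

No

*each soprano* sits inside the sentential subject *that the programmer funded each soprano*.
Subjects — clausal subjects included — are islands for extraction, and QR is no exception.
*each soprano* > *two professors* would require crossing that boundary, which is illicit.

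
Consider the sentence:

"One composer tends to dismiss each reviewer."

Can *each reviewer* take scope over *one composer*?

The matrix predicate is a raising verb, whose infinitival complement is not a scope island — *each reviewer* can QR into the matrix clause.
Ordinary QR to a clause-peripheral position gives the wide-scope LF for the lower DP.

Yes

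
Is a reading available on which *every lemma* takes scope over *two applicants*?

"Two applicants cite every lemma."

Yes

Both DPs are arguments of the same predicate; there is no clause or island boundary between them.
Nothing blocks QR of the lower DP to a position above the higher one, so inverse scope is available.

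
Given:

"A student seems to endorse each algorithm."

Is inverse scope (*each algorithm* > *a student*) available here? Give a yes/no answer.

Yes

Raising constructions are monoclausal for scope purposes; *each algorithm* is not separated from *a student* by any island.
Ordinary QR to a clause-peripheral position gives the wide-scope LF for the lower DP.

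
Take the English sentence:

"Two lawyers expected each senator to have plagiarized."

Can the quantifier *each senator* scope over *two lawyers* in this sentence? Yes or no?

The ECM infinitive is scope-transparent — *each senator* is free to raise above *two lawyers*.
Clause-internal QR can adjoin the lower DP above the subject, yielding the inverse reading.

Yes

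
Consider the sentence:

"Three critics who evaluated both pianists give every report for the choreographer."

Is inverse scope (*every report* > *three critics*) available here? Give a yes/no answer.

Yes

*every report* is a matrix argument; only *three critics* is modified by the relative clause *who evaluated both pianists*, so the RC island is irrelevant to the target quantifier.
No island intervenes, so both surface and inverse scope are derivable.
So *every report* > *three critics* is among the available readings.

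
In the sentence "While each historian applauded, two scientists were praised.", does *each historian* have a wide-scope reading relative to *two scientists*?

Structurally, *each historian* is inside the adjunct clause *while each historian applauded*.
Scope out of an adjunct clause is unavailable: QR respects the adjunct-island constraint.
The ordering *each historian* > *two scientists* is therefore underivable.

No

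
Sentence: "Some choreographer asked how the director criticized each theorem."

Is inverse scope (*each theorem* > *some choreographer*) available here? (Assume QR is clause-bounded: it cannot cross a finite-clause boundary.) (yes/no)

No

*each theorem* is embedded in the embedded question *how the director criticized each theorem*.
Embedded wh-clauses are opaque for QR, so the quantifier stays inside the question.
So *each theorem* cannot raise high enough to outscope *some choreographer*; only the surface ordering *some choreographer* > *each theorem* is available.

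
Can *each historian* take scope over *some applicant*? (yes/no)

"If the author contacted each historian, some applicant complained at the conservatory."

No

*each historian* occurs within the adjunct clause *if the author contacted each historian*.
Since the clause is an adjunct (not a complement), the Adjunct Condition blocks QR across its edge.
There is no licit LF on which *each historian* c-commands *some applicant*.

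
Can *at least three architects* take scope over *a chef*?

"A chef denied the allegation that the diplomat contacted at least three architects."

No

*at least three architects* sits inside the complex NP *the allegation that the diplomat contacted at least three architects*.
A that-clause complement to a noun is an island; QR cannot cross the NP boundary.
*at least three architects* > *a chef* would require crossing that boundary, which is illicit.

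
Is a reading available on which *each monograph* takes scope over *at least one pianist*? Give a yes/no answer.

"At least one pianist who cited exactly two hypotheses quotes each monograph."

Yes

*each monograph* is a matrix argument; only *at least one pianist* is modified by the relative clause *who cited exactly two hypotheses*, so the RC island is irrelevant to the target quantifier.
Ordinary QR to a clause-peripheral position gives the wide-scope LF for the lower DP.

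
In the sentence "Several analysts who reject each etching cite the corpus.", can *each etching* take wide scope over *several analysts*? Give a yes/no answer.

No

The DP *each etching* is contained in the relative clause *who reject each etching*.
Relative clauses block scope extraction: QR cannot target a position outside the modified NP.
The inverse ordering *each etching* > *several analysts* is therefore underivable.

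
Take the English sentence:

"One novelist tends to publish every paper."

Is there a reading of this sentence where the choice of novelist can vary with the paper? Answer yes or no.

Yes

That reading corresponds to *every paper* > *one novelist*.
The matrix predicate is a raising verb, whose infinitival complement is not a scope island — *every paper* can QR into the matrix clause.
Nothing blocks QR of the lower DP to a position above the higher one, so inverse scope is available.
Both orderings are possible: *one novelist* > *every paper* and *every paper* > *one novelist*.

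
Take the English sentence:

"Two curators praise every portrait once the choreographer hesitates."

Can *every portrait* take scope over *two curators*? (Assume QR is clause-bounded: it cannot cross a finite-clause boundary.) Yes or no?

*every portrait* is a matrix argument; the adjunct is an island but the target quantifier is outside it.
QR within a single clause is free, so the lower quantifier may take scope over the higher one.
The sentence is scopally ambiguous between *two curators* > *every portrait* and *every portrait* > *two curators*.

Yes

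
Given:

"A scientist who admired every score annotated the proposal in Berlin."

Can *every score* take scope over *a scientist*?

No

*every score* sits inside the relative clause *who admired every score*.
QR out of a relative clause is ruled out by the relative-clause island constraint.
*every score* > *a scientist* would require crossing that boundary, which is illicit.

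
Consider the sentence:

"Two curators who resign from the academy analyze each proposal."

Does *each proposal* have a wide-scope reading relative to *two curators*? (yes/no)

*each proposal* sits in the matrix clause, not in the relative clause on *two curators*.
Ordinary QR to a clause-peripheral position gives the wide-scope LF for the lower DP.

Yes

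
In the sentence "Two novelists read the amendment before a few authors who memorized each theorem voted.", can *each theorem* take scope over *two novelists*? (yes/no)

*each theorem* sits inside the relative clause *who memorized each theorem*, which is itself inside the adjunct *before a few authors who memorized each theorem voted*.
Even if one barrier were somehow void, the other would still block QR.
*each theorem* > *two novelists* would require crossing that boundary, which is illicit.

No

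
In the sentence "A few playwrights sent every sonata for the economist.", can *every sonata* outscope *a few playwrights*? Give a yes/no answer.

Both DPs are arguments of the same predicate; there is no clause or island boundary between them.
Ordinary QR to a clause-peripheral position gives the wide-scope LF for the lower DP.

Yes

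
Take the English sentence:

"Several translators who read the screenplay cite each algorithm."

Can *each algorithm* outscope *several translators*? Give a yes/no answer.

Yes

Although the sentence contains a relative clause (*who read the screenplay*), *each algorithm* is outside it, in the matrix VP.
No island intervenes, so both surface and inverse scope are derivable.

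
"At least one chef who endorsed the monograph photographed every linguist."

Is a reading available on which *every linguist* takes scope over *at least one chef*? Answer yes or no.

The relative clause *who endorsed the monograph* modifies *at least one chef*, but *every linguist* is not inside that relative clause — it is an argument of the matrix verb.
No island intervenes, so both surface and inverse scope are derivable.
Both orderings are possible: *at least one chef* > *every linguist* and *every linguist* > *at least one chef*.

Yes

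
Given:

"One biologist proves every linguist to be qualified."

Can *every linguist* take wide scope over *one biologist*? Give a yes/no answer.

Yes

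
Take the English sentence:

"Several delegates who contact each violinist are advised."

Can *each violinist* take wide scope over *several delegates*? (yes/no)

*each violinist* occurs within the relative clause *who contact each violinist*.
Relative clauses block scope extraction: QR cannot target a position outside the modified NP.
There is no licit LF on which *each violinist* c-commands *several delegates*.

No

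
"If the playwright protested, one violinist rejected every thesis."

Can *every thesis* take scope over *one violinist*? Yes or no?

The adjunct clause does not contain *every thesis*, which is the matrix object.
Since no island is crossed, the inverse ordering is licensed alongside surface scope.

Yes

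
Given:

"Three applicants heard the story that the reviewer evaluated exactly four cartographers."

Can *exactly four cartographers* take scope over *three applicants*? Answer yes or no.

*exactly four cartographers* is embedded in the complex NP *the story that the reviewer evaluated exactly four cartographers*.
The Complex NP Constraint bars QR out of the complement clause of a noun.
Hence only narrow scope for *exactly four cartographers* (under *three applicants*) survives.

No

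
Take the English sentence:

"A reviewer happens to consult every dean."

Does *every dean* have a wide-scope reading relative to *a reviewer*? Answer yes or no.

Yes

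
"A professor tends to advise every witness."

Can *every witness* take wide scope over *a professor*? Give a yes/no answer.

The matrix predicate is a raising verb, whose infinitival complement is not a scope island — *every witness* can QR into the matrix clause.
No island intervenes, so both surface and inverse scope are derivable.
So *every witness* > *a professor* is among the available readings.

Yes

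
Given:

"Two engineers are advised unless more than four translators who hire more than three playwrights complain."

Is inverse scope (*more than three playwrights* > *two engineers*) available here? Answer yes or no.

*more than three playwrights* sits inside the relative clause *who hire more than three playwrights*, which is itself inside the adjunct *unless more than four translators who hire more than three playwrights complain*.
Both the relative clause and the enclosing adjunct are scope islands; QR cannot cross either.
The inverse ordering *more than three playwrights* > *two engineers* is therefore underivable.

No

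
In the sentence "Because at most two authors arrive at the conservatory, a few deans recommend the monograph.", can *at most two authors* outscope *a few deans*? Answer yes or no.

*at most two authors* sits inside the adjunct clause *because at most two authors arrive at the conservatory*.
The adjunct-island constraint bars QR out of an adverbial clause.
So *at most two authors* cannot raise to a position above *a few deans*.

No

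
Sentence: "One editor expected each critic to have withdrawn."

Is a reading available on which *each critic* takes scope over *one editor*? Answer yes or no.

Yes

*each critic* is an ECM subject; ECM complements are not islands, and the embedded quantifier may take matrix scope.
Nothing blocks QR of the lower DP to a position above the higher one, so inverse scope is available.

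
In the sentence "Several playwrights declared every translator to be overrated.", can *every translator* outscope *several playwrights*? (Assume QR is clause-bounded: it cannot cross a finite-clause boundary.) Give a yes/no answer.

Yes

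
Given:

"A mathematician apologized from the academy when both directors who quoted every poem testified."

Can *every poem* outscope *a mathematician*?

*every poem* sits inside the relative clause *who quoted every poem*, which is itself inside the adjunct *when both directors who quoted every poem testified*.
Both the relative clause and the enclosing adjunct are scope islands; QR cannot cross either.
So the wide-scope reading for *every poem* is blocked.
(Only the surface reading survives: one fixed mathematician with respect to all the relevant poems.)

No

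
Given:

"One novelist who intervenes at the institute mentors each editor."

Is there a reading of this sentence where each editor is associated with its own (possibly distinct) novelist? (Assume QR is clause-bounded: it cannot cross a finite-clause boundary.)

The described interpretation is the *each editor* > *one novelist* scoping.
*each editor* sits in the matrix clause, not in the relative clause on *one novelist*.
No island intervenes, so both surface and inverse scope are derivable.
So *each editor* > *one novelist* is among the available readings.

Yes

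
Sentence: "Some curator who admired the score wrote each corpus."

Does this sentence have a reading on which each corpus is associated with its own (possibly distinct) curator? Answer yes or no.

The paraphrase describes the scope ordering *each corpus* > *some curator*.
Although the sentence contains a relative clause (*who admired the score*), *each corpus* is outside it, in the matrix VP.
Nothing blocks QR of the lower DP to a position above the higher one, so inverse scope is available.

Yes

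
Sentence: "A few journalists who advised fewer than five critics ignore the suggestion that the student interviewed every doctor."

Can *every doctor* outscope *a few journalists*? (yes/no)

No

The target quantifier *every doctor* is part of the complex NP *the suggestion that the student interviewed every doctor*.
A that-clause complement to a noun is an island; QR cannot cross the NP boundary.
The inverse ordering *every doctor* > *a few journalists* is therefore underivable.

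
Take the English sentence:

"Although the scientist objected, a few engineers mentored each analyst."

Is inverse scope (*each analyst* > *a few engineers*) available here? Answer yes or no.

Neither queried DP is inside the adjunct, so the adjunct-island constraint does not apply.
Clause-internal QR can adjoin the lower DP above the subject, yielding the inverse reading.

Yes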